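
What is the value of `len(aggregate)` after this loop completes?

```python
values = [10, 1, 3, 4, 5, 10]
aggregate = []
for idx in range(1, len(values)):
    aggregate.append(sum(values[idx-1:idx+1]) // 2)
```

Number of 2-element averages
`aggregate` takes the values: [] → [5] → [5, 2] → [5, 2, 3] → [5, 2, 3, 4] → [5, 2, 3, 4, 7]
So `len(aggregate)` = 5

Answer: 5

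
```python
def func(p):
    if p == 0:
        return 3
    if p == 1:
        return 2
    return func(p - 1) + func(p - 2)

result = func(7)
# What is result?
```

Build up from base cases: func(0)=3, func(1)=2, func(2)=5, func(3)=7, func(4)=12, func(5)=19, func(6)=31, ..., func(7)=50

Answer: 50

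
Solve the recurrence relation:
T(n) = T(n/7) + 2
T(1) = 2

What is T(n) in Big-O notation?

Each step divides n by 7 and adds 2. After log_7(n) steps we reach T(1)=2. So T(n) = 2·log_7(n) + 2 = O(log n).

Answer: O(log n)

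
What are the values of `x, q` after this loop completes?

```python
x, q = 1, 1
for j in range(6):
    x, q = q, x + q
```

Fibonacci: after 6 iterations
`x, q` takes the values: (1, 1) → (1, 2) → (2, 3) → (3, 5) → (5, 8) → (8, 13) → (13, 21)

Answer: 13, 21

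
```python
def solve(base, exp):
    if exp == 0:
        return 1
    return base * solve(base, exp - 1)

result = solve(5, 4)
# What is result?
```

solve(5, 4) = 5 * 5 * 5 * 5 = 625

Answer: 625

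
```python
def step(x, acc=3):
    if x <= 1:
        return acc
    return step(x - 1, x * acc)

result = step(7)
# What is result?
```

Accumulator trace (n, acc): (7, 3) -> (6, 21) -> (5, 126) -> (4, 630) -> (3, 2520) -> (2, 7560) -> (1, 15120) -> return 15120

Answer: 15120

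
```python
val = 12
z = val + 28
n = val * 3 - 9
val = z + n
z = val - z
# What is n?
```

Trace:
`val = 12` → val = 12
`z = val + 28` → z = 40
`n = val * 3 - 9` → n = 27
`val = z + n` → val = 67
`z = val - z` → z = 27
So n = 27

Answer: 27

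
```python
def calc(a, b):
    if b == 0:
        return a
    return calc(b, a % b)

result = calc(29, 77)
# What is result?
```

calc(29, 77) -> calc(77, 29) -> calc(29, 19) -> calc(19, 10) -> calc(10, 9) -> calc(9, 1) -> calc(1, 0) -> 1

Answer: 1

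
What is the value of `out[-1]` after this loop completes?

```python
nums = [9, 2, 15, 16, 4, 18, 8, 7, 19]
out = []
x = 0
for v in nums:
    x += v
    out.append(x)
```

Cumulative sum ends at 98
`out` takes the values: [] → [9] → [9, 11] → [9, 11, 26] → [9, 11, 26, 42] → [9, 11, 26, 42, 46] → [9, 11, 26, 42, 46, 64] → [9, 11, 26, 42, 46, 64, 72] → [9, 11, 26, 42, 46, 64, 72, 79] → [9, 11, 26, 42, 46, 64, 72, 79, 98]
So `out[-1]` = 98

Answer: 98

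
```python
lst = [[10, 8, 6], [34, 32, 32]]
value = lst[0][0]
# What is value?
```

Trace:
`lst = [[10, 8, 6], [34, 32, 32]]` → lst = [[10, 8, 6], [34, 32, 32]]
`value = lst[0][0]` → value = 10
So value = 10

Answer: 10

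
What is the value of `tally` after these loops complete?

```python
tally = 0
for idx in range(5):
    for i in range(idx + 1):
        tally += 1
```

Triangle: 1 + 2 + ... + 5
`tally` takes the values: 0 → 1 → 2 → 3 → 4 → 5 → 6 → 7 → 8 → 9 → 10 → 11 → 12 → 13 → 14 → 15

Answer: 15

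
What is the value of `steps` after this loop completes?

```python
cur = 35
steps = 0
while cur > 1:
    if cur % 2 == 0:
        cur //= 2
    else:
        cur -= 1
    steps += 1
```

Steps to reduce 35 to 1
`steps` takes the values: 0 → 1 → 2 → 3 → 4 → 5 → 6 → 7

Answer: 7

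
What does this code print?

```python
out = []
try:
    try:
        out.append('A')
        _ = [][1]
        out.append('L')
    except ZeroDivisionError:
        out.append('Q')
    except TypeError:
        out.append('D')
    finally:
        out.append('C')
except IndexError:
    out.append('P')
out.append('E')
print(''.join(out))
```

Execution trace: 'A' (inner try body) → 'C' (inner finally) → 'P' (outer except IndexError) → 'E' (after the try/except). Output: ACPE

Answer: ACPE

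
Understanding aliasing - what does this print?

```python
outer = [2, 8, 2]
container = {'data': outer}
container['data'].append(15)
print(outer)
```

Key concept: dict holds reference to list.
Step by step:
`outer = [2, 8, 2]` → outer = [2, 8, 2]
`container = {'data': outer}` → container = {'data': [2, 8, 2]}
`container['data'].append(15)` → outer = [2, 8, 2, 15]; container = {'data': [2, 8, 2, 15]}
`print(outer)` → prints [2, 8, 2, 15]

Answer: [2, 8, 2, 15]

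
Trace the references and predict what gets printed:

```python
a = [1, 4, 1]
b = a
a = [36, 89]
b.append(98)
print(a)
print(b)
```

Key concept: rebinding vs mutation: a is rebound to a new list, b still points at the original.
Step by step:
`a = [1, 4, 1]` → a = [1, 4, 1]
`b = a` → b = [1, 4, 1] (same object as a)
`a = [36, 89]` → a = [36, 89]
`b.append(98)` → b = [1, 4, 1, 98]
`print(a)` → prints [36, 89]
`print(b)` → prints [1, 4, 1, 98]

Answer:
[36, 89]
[1, 4, 1, 98]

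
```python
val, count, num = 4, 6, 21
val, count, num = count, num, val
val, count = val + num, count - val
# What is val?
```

Trace:
`val, count, num = 4, 6, 21` → val = 4; count = 6; num = 21
`val, count, num = count, num, val` → val = 6; count = 21; num = 4
`val, count = val + num, count - val` → val = 10; count = 15
So val = 10

Answer: 10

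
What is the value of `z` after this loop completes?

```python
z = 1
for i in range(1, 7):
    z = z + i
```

Start at 1, add 1 through 6
`z` takes the values: 1 → 2 → 4 → 7 → 11 → 16 → 22

Answer: 22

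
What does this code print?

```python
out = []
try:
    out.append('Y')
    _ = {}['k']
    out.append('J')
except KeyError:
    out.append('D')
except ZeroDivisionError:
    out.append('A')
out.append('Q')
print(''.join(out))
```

Execution trace: 'Y' (try body) → 'D' (except KeyError) → 'Q' (after the try/except). Output: YDQ

Answer: YDQ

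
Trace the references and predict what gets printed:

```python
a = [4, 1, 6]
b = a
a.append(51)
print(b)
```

Key concept: basic list aliasing.
Step by step:
`a = [4, 1, 6]` → a = [4, 1, 6]
`b = a` → b = [4, 1, 6] (same object as a)
`a.append(51)` → a = [4, 1, 6, 51] (same object as b); b = [4, 1, 6, 51] (same object as a)
`print(b)` → prints [4, 1, 6, 51]

Answer: [4, 1, 6, 51]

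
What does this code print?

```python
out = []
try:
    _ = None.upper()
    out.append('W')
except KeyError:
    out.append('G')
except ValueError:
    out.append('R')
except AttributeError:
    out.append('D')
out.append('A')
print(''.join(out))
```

Execution trace: 'D' (except AttributeError) → 'A' (after the try/except). Output: DA

Answer: DA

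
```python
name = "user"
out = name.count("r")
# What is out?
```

Trace:
`name = "user"` → name = 'user'
`out = name.count("r")` → out = 1
So out = 1

Answer: 1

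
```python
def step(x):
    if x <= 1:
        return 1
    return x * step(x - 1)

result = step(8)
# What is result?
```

step(8) = 8 * 7 * 6 * 5 * 4 * 3 * 2 * 1 = 40320

Answer: 40320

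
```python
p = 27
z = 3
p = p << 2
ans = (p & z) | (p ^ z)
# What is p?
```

Trace:
`p = 27` → p = 27
`z = 3` → z = 3
`p = p << 2` → p = 108
`ans = (p & z) | (p ^ z)` → ans = 111
So p = 108

Answer: 108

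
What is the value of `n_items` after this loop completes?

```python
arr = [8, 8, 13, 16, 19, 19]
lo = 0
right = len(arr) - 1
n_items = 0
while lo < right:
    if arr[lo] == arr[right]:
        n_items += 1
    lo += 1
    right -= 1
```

Count matching pairs from ends
`n_items` takes the values: 0

Answer: 0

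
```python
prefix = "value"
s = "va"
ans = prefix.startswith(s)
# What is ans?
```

Trace:
`prefix = "value"` → prefix = 'value'
`s = "va"` → s = 'va'
`ans = prefix.startswith(s)` → ans = True
So ans = True

Answer: True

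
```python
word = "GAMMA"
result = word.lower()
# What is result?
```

Trace:
`word = "GAMMA"` → word = 'GAMMA'
`result = word.lower()` → result = 'gamma'
So result = 'gamma'

Answer: 'gamma'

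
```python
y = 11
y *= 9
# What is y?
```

Trace:
`y = 11` → y = 11
`y *= 9` → y = 99
So y = 99

Answer: 99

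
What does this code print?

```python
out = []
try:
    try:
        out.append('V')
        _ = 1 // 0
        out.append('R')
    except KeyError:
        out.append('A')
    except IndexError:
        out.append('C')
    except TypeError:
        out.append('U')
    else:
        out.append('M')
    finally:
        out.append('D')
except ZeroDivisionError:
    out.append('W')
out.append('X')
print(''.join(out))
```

Execution trace: 'V' (try body) → 'D' (finally) → 'W' (outer except ZeroDivisionError) → 'X' (after the try/except). Output: VDWX

Answer: VDWX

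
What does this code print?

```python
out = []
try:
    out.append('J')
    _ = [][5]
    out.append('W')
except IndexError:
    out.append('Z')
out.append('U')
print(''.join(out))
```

Execution trace: 'J' (try body) → 'Z' (except IndexError) → 'U' (after the try/except). Output: JZU

Answer: JZU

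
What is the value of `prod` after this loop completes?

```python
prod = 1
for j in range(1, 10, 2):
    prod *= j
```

Product of 1, 3, 5, ... up to 9
`prod` takes the values: 1 → 3 → 15 → 105 → 945

Answer: 945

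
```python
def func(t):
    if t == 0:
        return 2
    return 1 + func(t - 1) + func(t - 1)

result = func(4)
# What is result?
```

func(t) = 1 + 2·func(t-1), func(0)=2. Closed form: (2+1)·2^4 - 1 = 47.

Answer: 47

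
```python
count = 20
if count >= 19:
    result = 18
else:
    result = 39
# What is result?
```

Trace:
`count = 20` → count = 20
`if count >= 19: ...` → count >= 19 is True → result = 18
So result = 18

Answer: 18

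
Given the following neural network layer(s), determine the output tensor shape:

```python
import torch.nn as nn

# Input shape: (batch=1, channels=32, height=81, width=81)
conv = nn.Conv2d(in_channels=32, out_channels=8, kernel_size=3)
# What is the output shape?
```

Input: (1, 32, 81, 81) -> Output: (1, 8, 79, 79)

Answer: (1, 8, 79, 79)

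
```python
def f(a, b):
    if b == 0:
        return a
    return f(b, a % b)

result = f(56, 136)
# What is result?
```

f(56, 136) -> f(136, 56) -> f(56, 24) -> f(24, 8) -> f(8, 0) -> 8

Answer: 8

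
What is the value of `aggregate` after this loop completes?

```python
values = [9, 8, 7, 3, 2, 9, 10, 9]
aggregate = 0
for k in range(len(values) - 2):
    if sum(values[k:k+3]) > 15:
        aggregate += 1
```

Count windows with sum > 15
`aggregate` takes the values: 0 → 1 → 2 → 3 → 4

Answer: 4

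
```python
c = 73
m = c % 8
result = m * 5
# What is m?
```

Trace:
`c = 73` → c = 73
`m = c % 8` → m = 1
`result = m * 5` → result = 5
So m = 1

Answer: 1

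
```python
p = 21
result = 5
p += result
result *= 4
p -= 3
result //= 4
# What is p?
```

Trace:
`p = 21` → p = 21
`result = 5` → result = 5
`p += result` → p = 26
`result *= 4` → result = 20
`p -= 3` → p = 23
`result //= 4` → result = 5
So p = 23

Answer: 23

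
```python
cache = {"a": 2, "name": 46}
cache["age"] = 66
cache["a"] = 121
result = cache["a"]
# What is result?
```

Trace:
`cache = {"a": 2, "name": 46}` → cache = {'a': 2, 'name': 46}
`cache["age"] = 66` → cache = {'a': 2, 'name': 46, 'age': 66}
`cache["a"] = 121` → cache = {'a': 121, 'name': 46, 'age': 66}
`result = cache["a"]` → result = 121
So result = 121

Answer: 121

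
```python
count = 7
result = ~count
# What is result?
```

Trace:
`count = 7` → count = 7
`result = ~count` → result = -8
So result = -8

Answer: -8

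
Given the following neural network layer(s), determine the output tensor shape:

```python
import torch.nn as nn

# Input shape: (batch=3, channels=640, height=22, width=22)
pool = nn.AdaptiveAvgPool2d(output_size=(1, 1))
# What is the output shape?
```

Input: (3, 640, 22, 22) -> Output: (3, 640, 1, 1)

Answer: (3, 640, 1, 1)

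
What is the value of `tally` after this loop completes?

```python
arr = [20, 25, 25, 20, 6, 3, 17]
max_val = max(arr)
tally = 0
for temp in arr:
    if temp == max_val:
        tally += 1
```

Count of max value 25 in [20, 25, 25, 20, 6, 3, 17]
`tally` takes the values: 0 → 1 → 2

Answer: 2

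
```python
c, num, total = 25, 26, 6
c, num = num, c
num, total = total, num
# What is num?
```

Trace:
`c, num, total = 25, 26, 6` → c = 25; num = 26; total = 6
`c, num = num, c` → c = 26; num = 25
`num, total = total, num` → num = 6; total = 25
So num = 6

Answer: 6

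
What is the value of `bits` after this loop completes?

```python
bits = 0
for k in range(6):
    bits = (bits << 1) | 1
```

Build 6 consecutive 1-bits: 0b111111
`bits` takes the values: 0 → 1 → 3 → 7 → 15 → 31 → 63

Answer: 63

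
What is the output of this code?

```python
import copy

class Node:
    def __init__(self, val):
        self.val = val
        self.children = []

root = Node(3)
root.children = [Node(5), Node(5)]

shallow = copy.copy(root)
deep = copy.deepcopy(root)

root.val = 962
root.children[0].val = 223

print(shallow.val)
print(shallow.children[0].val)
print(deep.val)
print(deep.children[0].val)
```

Key concept: deep copy with custom objects.
Step by step:
`root = Node(3)` → root = Node(val=3, children=[])
`root.children = [Node(5), Node(5)]` → root = Node(val=3, children=[Node(val=5, children=[]), Node(val=5, children=[])])
`shallow = copy.copy(root)` → shallow = Node(val=3, children=[Node(val=5, children=[]), Node(val=5, children=[])])
`deep = copy.deepcopy(root)` → deep = Node(val=3, children=[Node(val=5, children=[]), Node(val=5, children=[])])
`root.val = 962` → root = Node(val=962, children=[Node(val=5, children=[]), Node(val=5, children=[])])
`root.children[0].val = 223` → root = Node(val=962, children=[Node(val=223, children=[]), Node(val=5, children=[])]); shallow = Node(val=3, children=[Node(val=223, children=[]), Node(val=5, children=[])])
`print(shallow.val)` → prints 3
`print(shallow.children[0].val)` → prints 223
`print(deep.val)` → prints 3
`print(deep.children[0].val)` → prints 5

Answer:
3
223
3
5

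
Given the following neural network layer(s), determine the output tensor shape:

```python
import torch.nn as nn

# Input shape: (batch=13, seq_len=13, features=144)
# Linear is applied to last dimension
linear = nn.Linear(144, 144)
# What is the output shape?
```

Input: (13, 13, 144) -> Output: (13, 13, 144)

Answer: (13, 13, 144)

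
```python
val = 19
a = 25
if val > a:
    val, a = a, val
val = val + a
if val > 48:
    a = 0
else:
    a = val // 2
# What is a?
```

Trace:
`val = 19` → val = 19
`a = 25` → a = 25
`if val > a: ...` → val > a is False → no variable changes
`val = val + a` → val = 44
`if val > 48: ...` → val > 48 is False, take else branch → a = 22
So a = 22

Answer: 22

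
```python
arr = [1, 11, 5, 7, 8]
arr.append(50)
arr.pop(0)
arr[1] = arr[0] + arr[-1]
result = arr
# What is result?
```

Trace:
`arr = [1, 11, 5, 7, 8]` → arr = [1, 11, 5, 7, 8]
`arr.append(50)` → arr = [1, 11, 5, 7, 8, 50]
`arr.pop(0)` → arr = [11, 5, 7, 8, 50]
`arr[1] = arr[0] + arr[-1]` → arr = [11, 61, 7, 8, 50]
`result = arr` → result = [11, 61, 7, 8, 50]
So result = [11, 61, 7, 8, 50]

Answer: [11, 61, 7, 8, 50]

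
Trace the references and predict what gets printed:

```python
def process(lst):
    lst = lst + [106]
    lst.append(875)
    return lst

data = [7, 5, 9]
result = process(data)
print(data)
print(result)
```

Key concept: rebinding parameter vs mutation.
Step by step:
`data = [7, 5, 9]` → data = [7, 5, 9]
`result = process(data)` → result = [7, 5, 9, 106, 875]
`print(data)` → prints [7, 5, 9]
`print(result)` → prints [7, 5, 9, 106, 875]

Answer:
[7, 5, 9]
[7, 5, 9, 106, 875]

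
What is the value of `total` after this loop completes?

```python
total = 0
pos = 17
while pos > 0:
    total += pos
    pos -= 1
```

Sum 17 down to 1
`total` takes the values: 0 → 17 → 33 → 48 → 62 → 75 → 87 → 98 → 108 → 117 → 125 → 132 → 138 → 143 → 147 → 150 → 152 → 153

Answer: 153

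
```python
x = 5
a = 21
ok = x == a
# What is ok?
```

Trace:
`x = 5` → x = 5
`a = 21` → a = 21
`ok = x == a` → ok = False
So ok = False

Answer: False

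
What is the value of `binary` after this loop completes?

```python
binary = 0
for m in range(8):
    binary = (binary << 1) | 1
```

Build 8 consecutive 1-bits: 0b11111111
`binary` takes the values: 0 → 1 → 3 → 7 → 15 → 31 → 63 → 127 → 255

Answer: 255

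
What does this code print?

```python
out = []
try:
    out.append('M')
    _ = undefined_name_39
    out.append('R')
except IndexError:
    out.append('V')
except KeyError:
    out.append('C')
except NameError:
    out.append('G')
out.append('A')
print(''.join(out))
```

Execution trace: 'M' (try body) → 'G' (except NameError) → 'A' (after the try/except). Output: MGA

Answer: MGA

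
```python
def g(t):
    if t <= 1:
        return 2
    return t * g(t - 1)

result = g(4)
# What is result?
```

g(4) = 4 * 3 * 2 * 2 = 48

Answer: 48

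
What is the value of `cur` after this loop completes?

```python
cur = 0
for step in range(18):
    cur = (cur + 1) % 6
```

Increment mod 6, 18 times = 0
`cur` takes the values: 0 → 1 → 2 → 3 → 4 → 5 → 0 → 1 → 2 → 3 → 4 → 5 → 0 → 1 → 2 → 3 → 4 → 5 → 0

Answer: 0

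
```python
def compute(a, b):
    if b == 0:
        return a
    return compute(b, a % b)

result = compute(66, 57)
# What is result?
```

compute(66, 57) -> compute(57, 9) -> compute(9, 3) -> compute(3, 0) -> 3

Answer: 3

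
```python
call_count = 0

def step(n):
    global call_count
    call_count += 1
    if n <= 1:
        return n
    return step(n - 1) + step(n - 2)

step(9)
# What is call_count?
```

Calls(n) = 1 + Calls(n-1) + Calls(n-2); Calls(0)=Calls(1)=1. For n=9 this gives 109.

Answer: 109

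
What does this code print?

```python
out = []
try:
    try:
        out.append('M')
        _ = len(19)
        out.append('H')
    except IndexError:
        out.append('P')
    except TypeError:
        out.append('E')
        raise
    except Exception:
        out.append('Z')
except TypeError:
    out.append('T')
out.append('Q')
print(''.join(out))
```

Execution trace: 'M' (try body) → 'E' (except TypeError) → 'T' (outer except TypeError) → 'Q' (after the try/except). Output: METQ

Answer: METQ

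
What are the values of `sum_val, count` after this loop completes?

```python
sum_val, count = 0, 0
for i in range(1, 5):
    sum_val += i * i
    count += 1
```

Sum of squares and count
`sum_val, count` takes the values: (0, 0) → (1, 0) → (1, 1) → (5, 1) → (5, 2) → (14, 2) → (14, 3) → (30, 3) → (30, 4)

Answer: 30, 4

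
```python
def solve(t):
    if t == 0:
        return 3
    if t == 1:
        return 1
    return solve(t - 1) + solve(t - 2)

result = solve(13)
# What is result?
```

Build up from base cases: solve(0)=3, solve(1)=1, solve(2)=4, solve(3)=5, solve(4)=9, solve(5)=14, solve(6)=23, ..., solve(13)=665

Answer: 665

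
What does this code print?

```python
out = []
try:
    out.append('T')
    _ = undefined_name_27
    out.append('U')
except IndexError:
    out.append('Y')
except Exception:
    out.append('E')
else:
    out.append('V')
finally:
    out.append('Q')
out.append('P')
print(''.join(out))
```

Execution trace: 'T' (try body) → 'E' (except Exception) → 'Q' (finally) → 'P' (after the try/except). Output: TEQP

Answer: TEQP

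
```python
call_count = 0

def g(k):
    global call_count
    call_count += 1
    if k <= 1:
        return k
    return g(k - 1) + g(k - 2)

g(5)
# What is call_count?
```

Calls(k) = 1 + Calls(k-1) + Calls(k-2); Calls(0)=Calls(1)=1. For k=5 this gives 15.

Answer: 15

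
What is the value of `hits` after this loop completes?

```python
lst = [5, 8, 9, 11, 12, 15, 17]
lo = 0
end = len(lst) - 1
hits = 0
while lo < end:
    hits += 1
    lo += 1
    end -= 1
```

Iterations until pointers meet (list length 7)
`hits` takes the values: 0 → 1 → 2 → 3

Answer: 3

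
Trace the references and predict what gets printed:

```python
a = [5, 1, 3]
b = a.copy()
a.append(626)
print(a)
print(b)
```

Key concept: list.copy() creates independent copy.
Step by step:
`a = [5, 1, 3]` → a = [5, 1, 3]
`b = a.copy()` → b = [5, 1, 3]
`a.append(626)` → a = [5, 1, 3, 626]
`print(a)` → prints [5, 1, 3, 626]
`print(b)` → prints [5, 1, 3]

Answer:
[5, 1, 3, 626]
[5, 1, 3]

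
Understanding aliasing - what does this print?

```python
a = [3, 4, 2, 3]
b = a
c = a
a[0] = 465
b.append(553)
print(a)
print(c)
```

Key concept: multiple aliases.
Step by step:
`a = [3, 4, 2, 3]` → a = [3, 4, 2, 3]
`b = a` → b = [3, 4, 2, 3] (same object as a)
`c = a` → c = [3, 4, 2, 3] (same object as a, b)
`a[0] = 465` → a = [465, 4, 2, 3] (same object as b, c); b = [465, 4, 2, 3] (same object as a, c); c = [465, 4, 2, 3] (same object as a, b)
`b.append(553)` → a = [465, 4, 2, 3, 553] (same object as b, c); b = [465, 4, 2, 3, 553] (same object as a, c); c = [465, 4, 2, 3, 553] (same object as a, b)
`print(a)` → prints [465, 4, 2, 3, 553]
`print(c)` → prints [465, 4, 2, 3, 553]

Answer:
[465, 4, 2, 3, 553]
[465, 4, 2, 3, 553]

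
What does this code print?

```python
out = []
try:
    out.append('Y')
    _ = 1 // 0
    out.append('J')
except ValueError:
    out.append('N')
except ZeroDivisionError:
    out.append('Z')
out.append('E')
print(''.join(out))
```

Execution trace: 'Y' (try body) → 'Z' (except ZeroDivisionError) → 'E' (after the try/except). Output: YZE

Answer: YZE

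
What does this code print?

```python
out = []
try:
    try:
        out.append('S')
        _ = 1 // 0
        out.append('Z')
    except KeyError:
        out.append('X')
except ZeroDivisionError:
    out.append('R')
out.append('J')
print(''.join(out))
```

Execution trace: 'S' (inner try body) → 'R' (outer except ZeroDivisionError) → 'J' (after the try/except). Output: SRJ

Answer: SRJ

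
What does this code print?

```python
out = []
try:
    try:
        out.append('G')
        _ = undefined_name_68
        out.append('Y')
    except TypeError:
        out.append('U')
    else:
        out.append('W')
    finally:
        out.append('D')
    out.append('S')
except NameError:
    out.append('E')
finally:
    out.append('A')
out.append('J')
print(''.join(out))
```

Execution trace: 'G' (inner try body) → 'D' (inner finally) → 'E' (except NameError) → 'A' (finally) → 'J' (after the try/except). Output: GDEAJ

Answer: GDEAJ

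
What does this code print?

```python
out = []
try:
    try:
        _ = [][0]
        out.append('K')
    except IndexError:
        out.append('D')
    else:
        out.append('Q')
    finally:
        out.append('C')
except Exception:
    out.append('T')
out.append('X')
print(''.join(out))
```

Execution trace: 'D' (inner except IndexError) → 'C' (inner finally) → 'X' (after the try/except). Output: DCX

Answer: DCX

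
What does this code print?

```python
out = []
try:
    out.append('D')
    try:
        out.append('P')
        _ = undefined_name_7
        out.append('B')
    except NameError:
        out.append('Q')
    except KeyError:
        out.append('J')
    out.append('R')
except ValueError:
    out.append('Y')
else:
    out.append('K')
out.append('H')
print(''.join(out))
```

Execution trace: 'D' (try body) → 'P' (inner try body) → 'Q' (inner except NameError) → 'R' (try body, no exception) → 'K' (else) → 'H' (after the try/except). Output: DPQRKH

Answer: DPQRKH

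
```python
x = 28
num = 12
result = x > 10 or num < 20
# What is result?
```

Trace:
`x = 28` → x = 28
`num = 12` → num = 12
`result = x > 10 or num < 20` → result = True
So result = True

Answer: True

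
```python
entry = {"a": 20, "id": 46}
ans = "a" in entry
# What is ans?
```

Trace:
`entry = {"a": 20, "id": 46}` → entry = {'a': 20, 'id': 46}
`ans = "a" in entry` → ans = True
So ans = True

Answer: True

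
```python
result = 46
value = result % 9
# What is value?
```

Trace:
`result = 46` → result = 46
`value = result % 9` → value = 1
So value = 1

Answer: 1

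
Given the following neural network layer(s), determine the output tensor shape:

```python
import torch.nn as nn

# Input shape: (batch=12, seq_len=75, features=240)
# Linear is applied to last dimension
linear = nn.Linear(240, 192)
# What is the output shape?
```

Input: (12, 75, 240) -> Output: (12, 75, 192)

Answer: (12, 75, 192)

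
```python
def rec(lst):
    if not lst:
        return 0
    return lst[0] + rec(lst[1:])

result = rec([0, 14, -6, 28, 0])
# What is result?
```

0 + 14 + (-6) + 28 + 0 + 0 = 36

Answer: 36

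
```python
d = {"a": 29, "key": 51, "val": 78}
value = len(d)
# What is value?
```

Trace:
`d = {"a": 29, "key": 51, "val": 78}` → d = {'a': 29, 'key': 51, 'val': 78}
`value = len(d)` → value = 3
So value = 3

Answer: 3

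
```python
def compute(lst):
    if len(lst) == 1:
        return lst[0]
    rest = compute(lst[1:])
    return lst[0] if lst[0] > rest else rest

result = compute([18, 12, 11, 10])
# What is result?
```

Recursive max over [18, 12, 11, 10] = 18

Answer: 18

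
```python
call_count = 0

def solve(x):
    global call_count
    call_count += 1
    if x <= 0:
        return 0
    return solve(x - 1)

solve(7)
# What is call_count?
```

Linear recursion stepping by 1: 8 calls from x=7 down to ≤0.

Answer: 8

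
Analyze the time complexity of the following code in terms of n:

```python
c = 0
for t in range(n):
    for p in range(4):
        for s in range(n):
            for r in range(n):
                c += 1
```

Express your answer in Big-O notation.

Each loop level contributes: n × 1 × n × n. Multiplying the contributions gives O(n^3).

Answer: O(n^3)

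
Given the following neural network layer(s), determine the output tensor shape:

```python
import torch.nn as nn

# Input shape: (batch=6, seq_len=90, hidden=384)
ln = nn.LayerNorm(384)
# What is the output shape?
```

Input: (6, 90, 384) -> Output: (6, 90, 384)

Answer: (6, 90, 384)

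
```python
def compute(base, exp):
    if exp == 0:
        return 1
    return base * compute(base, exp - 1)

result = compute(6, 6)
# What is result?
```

compute(6, 6) = 6 * 6 * 6 * 6 * 6 * 6 = 46656

Answer: 46656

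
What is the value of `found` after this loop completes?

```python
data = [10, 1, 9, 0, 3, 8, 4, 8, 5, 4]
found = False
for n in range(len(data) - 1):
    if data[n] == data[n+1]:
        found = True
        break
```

Check consecutive duplicates in [10, 1, 9, 0, 3, 8, 4, 8, 5, 4]
`found` takes the values: False

Answer: False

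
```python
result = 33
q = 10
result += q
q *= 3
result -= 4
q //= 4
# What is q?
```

Trace:
`result = 33` → result = 33
`q = 10` → q = 10
`result += q` → result = 43
`q *= 3` → q = 30
`result -= 4` → result = 39
`q //= 4` → q = 7
So q = 7

Answer: 7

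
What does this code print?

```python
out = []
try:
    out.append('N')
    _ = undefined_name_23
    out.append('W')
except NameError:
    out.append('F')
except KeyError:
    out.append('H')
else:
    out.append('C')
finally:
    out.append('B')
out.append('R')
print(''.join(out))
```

Execution trace: 'N' (try body) → 'F' (except NameError) → 'B' (finally) → 'R' (after the try/except). Output: NFBR

Answer: NFBR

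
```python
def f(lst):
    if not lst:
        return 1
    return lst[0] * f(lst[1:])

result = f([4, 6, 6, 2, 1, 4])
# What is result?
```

Product over [4, 6, 6, 2, 1, 4] = 4 * 6 * 6 * 2 * 1 * 4 = 1152

Answer: 1152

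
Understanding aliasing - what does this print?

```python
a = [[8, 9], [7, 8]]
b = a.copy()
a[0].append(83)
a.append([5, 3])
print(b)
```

Key concept: shallow copy with nested lists.
Step by step:
`a = [[8, 9], [7, 8]]` → a = [[8, 9], [7, 8]]
`b = a.copy()` → b = [[8, 9], [7, 8]]
`a[0].append(83)` → a = [[8, 9, 83], [7, 8]]; b = [[8, 9, 83], [7, 8]]
`a.append([5, 3])` → a = [[8, 9, 83], [7, 8], [5, 3]]
`print(b)` → prints [[8, 9, 83], [7, 8]]

Answer: [[8, 9, 83], [7, 8]]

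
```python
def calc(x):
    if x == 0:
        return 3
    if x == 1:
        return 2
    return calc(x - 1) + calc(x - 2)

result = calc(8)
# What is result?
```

Build up from base cases: calc(0)=3, calc(1)=2, calc(2)=5, calc(3)=7, calc(4)=12, calc(5)=19, calc(6)=31, ..., calc(8)=81

Answer: 81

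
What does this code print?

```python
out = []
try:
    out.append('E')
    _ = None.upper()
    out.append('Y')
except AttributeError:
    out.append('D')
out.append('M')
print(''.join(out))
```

Execution trace: 'E' (try body) → 'D' (except AttributeError) → 'M' (after the try/except). Output: EDM

Answer: EDM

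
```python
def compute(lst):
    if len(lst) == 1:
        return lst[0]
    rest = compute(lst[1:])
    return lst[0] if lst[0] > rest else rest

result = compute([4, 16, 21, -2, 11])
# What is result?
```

Recursive max over [4, 16, 21, -2, 11] = 21

Answer: 21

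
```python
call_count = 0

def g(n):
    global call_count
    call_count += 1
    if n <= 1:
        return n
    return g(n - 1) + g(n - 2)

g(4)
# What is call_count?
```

Calls(n) = 1 + Calls(n-1) + Calls(n-2); Calls(0)=Calls(1)=1. For n=4 this gives 9.

Answer: 9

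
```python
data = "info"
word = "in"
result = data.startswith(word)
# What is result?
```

Trace:
`data = "info"` → data = 'info'
`word = "in"` → word = 'in'
`result = data.startswith(word)` → result = True
So result = True

Answer: True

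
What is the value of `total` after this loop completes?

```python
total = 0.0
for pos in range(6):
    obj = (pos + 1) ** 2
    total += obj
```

Sum of squared losses 1² + 2² + ... + 6²
`total` takes the values: 0.0 → 1.0 → 5.0 → 14.0 → 30.0 → 55.0 → 91.0

Answer: 91.0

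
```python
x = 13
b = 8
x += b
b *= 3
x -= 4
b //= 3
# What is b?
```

Trace:
`x = 13` → x = 13
`b = 8` → b = 8
`x += b` → x = 21
`b *= 3` → b = 24
`x -= 4` → x = 17
`b //= 3` → b = 8
So b = 8

Answer: 8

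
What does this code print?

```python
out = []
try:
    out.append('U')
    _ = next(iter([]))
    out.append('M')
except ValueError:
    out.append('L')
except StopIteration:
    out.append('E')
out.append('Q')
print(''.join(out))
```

Execution trace: 'U' (try body) → 'E' (except StopIteration) → 'Q' (after the try/except). Output: UEQ

Answer: UEQ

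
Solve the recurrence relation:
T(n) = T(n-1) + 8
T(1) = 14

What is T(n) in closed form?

Unrolling: T(n) = T(1) + 8·(n-1) = 14 + 8(n-1) = 8n + 6.

Answer: T(n) = 8n + 6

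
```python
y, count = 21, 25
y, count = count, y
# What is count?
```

Trace:
`y, count = 21, 25` → y = 21; count = 25
`y, count = count, y` → y = 25; count = 21
So count = 21

Answer: 21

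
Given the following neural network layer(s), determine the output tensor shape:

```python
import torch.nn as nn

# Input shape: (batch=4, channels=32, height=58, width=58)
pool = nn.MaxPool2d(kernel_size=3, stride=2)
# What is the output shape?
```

Input: (4, 32, 58, 58) -> Output: (4, 32, 28, 28)

Answer: (4, 32, 28, 28)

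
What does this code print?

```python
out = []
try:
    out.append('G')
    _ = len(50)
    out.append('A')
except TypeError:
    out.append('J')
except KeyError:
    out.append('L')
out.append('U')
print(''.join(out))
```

Execution trace: 'G' (try body) → 'J' (except TypeError) → 'U' (after the try/except). Output: GJU

Answer: GJU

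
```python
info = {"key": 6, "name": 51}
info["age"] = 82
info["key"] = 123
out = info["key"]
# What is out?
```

Trace:
`info = {"key": 6, "name": 51}` → info = {'key': 6, 'name': 51}
`info["age"] = 82` → info = {'key': 6, 'name': 51, 'age': 82}
`info["key"] = 123` → info = {'key': 123, 'name': 51, 'age': 82}
`out = info["key"]` → out = 123
So out = 123

Answer: 123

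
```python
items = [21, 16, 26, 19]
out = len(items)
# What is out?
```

Trace:
`items = [21, 16, 26, 19]` → items = [21, 16, 26, 19]
`out = len(items)` → out = 4
So out = 4

Answer: 4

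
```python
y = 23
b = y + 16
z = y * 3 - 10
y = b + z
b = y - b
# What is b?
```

Trace:
`y = 23` → y = 23
`b = y + 16` → b = 39
`z = y * 3 - 10` → z = 59
`y = b + z` → y = 98
`b = y - b` → b = 59
So b = 59

Answer: 59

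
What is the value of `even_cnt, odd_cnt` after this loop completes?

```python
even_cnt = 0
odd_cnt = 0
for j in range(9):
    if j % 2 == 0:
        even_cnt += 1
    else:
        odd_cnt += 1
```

Count evens and odds in range(9)
`even_cnt, odd_cnt` takes the values: (0, 0) → (1, 0) → (1, 1) → (2, 1) → (2, 2) → (3, 2) → (3, 3) → (4, 3) → (4, 4) → (5, 4)

Answer: 5, 4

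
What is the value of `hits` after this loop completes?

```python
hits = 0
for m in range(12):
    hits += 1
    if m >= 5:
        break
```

Loop breaks when m reaches 5, hits is 6
`hits` takes the values: 0 → 1 → 2 → 3 → 4 → 5 → 6

Answer: 6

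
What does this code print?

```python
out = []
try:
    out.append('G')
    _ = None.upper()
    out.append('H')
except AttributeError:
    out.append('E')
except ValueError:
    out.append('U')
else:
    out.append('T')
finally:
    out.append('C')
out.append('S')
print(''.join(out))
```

Execution trace: 'G' (try body) → 'E' (except AttributeError) → 'C' (finally) → 'S' (after the try/except). Output: GECS

Answer: GECS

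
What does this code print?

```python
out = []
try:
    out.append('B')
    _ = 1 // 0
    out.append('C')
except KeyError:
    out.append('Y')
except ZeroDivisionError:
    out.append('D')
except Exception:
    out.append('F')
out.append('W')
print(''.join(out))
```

Execution trace: 'B' (try body) → 'D' (except ZeroDivisionError) → 'W' (after the try/except). Output: BDW

Answer: BDW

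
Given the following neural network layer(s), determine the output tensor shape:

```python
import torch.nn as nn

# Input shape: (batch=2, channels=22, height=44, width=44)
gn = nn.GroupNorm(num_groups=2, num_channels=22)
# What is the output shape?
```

Input: (2, 22, 44, 44) -> Output: (2, 22, 44, 44)

Answer: (2, 22, 44, 44)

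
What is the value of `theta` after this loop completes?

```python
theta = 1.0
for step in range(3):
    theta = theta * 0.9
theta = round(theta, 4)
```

Exponential decay: 1.0 * 0.9^3
`theta` takes the values: 1.0 → 0.9 → 0.81 → 0.729

Answer: 0.729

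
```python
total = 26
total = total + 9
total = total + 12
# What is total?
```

Trace:
`total = 26` → total = 26
`total = total + 9` → total = 35
`total = total + 12` → total = 47
So total = 47

Answer: 47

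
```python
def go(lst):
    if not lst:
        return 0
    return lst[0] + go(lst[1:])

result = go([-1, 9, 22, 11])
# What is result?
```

(-1) + 9 + 22 + 11 + 0 = 41

Answer: 41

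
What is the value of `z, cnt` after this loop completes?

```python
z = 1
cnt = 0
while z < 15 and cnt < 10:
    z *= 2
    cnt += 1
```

Double until >= 15 or 10 iterations
`z, cnt` takes the values: (1, 0) → (2, 0) → (2, 1) → (4, 1) → (4, 2) → (8, 2) → (8, 3) → (16, 3) → (16, 4)

Answer: 16, 4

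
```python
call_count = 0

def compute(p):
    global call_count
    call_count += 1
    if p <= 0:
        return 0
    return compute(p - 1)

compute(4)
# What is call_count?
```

Linear recursion stepping by 1: 5 calls from p=4 down to ≤0.

Answer: 5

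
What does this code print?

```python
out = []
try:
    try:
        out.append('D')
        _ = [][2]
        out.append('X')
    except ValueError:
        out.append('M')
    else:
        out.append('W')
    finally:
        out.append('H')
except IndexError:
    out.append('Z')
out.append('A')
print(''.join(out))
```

Execution trace: 'D' (try body) → 'H' (finally) → 'Z' (outer except IndexError) → 'A' (after the try/except). Output: DHZA

Answer: DHZA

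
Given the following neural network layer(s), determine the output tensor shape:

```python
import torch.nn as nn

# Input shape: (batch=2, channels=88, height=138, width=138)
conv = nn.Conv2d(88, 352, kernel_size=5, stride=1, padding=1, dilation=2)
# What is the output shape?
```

Input: (2, 88, 138, 138) -> Output: (2, 352, 132, 132)

Answer: (2, 352, 132, 132)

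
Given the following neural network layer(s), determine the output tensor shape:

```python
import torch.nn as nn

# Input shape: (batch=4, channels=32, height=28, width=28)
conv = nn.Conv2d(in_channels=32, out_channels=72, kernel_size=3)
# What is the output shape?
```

Input: (4, 32, 28, 28) -> Output: (4, 72, 26, 26)

Answer: (4, 72, 26, 26)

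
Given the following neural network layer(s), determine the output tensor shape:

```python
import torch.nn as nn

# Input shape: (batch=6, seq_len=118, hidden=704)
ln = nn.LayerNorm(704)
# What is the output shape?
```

Input: (6, 118, 704) -> Output: (6, 118, 704)

Answer: (6, 118, 704)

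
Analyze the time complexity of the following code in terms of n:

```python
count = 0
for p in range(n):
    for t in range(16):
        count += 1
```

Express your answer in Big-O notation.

Each loop level contributes: n × 1. Multiplying the contributions gives O(n).

Answer: O(n)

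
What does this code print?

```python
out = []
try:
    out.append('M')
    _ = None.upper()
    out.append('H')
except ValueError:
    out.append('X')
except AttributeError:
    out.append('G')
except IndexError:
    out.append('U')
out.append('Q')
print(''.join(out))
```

Execution trace: 'M' (try body) → 'G' (except AttributeError) → 'Q' (after the try/except). Output: MGQ

Answer: MGQ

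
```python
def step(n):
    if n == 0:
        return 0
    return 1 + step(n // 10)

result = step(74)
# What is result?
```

Count of digits of 74: 2

Answer: 2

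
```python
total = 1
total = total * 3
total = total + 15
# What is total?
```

Trace:
`total = 1` → total = 1
`total = total * 3` → total = 3
`total = total + 15` → total = 18
So total = 18

Answer: 18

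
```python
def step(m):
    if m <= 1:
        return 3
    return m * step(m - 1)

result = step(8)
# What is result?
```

step(8) = 8 * 7 * 6 * 5 * 4 * 3 * 2 * 3 = 120960

Answer: 120960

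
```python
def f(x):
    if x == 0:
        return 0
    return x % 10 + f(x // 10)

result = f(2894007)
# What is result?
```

Sum of digits of 2894007: 7 + 0 + 0 + 4 + 9 + 8 + 2 = 30

Answer: 30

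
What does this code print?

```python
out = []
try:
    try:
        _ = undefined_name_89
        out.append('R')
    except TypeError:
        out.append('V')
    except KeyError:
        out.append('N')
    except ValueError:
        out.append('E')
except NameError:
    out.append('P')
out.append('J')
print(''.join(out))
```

Execution trace: 'P' (outer except NameError) → 'J' (after the try/except). Output: PJ

Answer: PJ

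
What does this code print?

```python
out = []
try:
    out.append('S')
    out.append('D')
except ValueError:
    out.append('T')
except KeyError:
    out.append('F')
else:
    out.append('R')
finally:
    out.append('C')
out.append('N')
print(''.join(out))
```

Execution trace: 'S' (try body) → 'D' (try body, no exception) → 'R' (else) → 'C' (finally) → 'N' (after the try/except). Output: SDRCN

Answer: SDRCN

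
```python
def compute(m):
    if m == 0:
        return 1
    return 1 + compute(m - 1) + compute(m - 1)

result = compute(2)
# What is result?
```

compute(m) = 1 + 2·compute(m-1), compute(0)=1. Closed form: (1+1)·2^2 - 1 = 7.

Answer: 7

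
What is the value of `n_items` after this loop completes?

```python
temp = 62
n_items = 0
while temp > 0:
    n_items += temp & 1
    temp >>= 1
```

Count set bits in 62 (binary: 0b111110)
`n_items` takes the values: 0 → 1 → 2 → 3 → 4 → 5

Answer: 5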